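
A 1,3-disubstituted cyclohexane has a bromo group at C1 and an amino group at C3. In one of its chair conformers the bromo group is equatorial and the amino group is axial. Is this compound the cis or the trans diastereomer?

C1 and C3 have the same parity, so their axial bonds point in the same direction.
With same-parity carbons, two substituents on the same face are both axial or both equatorial; opposite faces give one of each.
Here the groups are equatorial/axial → opposite face → trans.

trans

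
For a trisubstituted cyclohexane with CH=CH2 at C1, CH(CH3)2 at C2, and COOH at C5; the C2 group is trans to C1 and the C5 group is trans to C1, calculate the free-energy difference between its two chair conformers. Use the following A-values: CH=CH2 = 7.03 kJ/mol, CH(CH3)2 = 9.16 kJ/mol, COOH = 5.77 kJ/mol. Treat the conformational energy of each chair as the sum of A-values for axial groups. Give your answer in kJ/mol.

Chair I (vinyl axial, isopropyl axial, carboxyl equatorial): E = 16.19 kJ/mol.
Chair II (vinyl equatorial, isopropyl equatorial, carboxyl axial): E = 5.77 kJ/mol.
ΔE = 16.19 − 5.77 = 10.42 kJ/mol; chair II is more stable.

10.42 kJ/mol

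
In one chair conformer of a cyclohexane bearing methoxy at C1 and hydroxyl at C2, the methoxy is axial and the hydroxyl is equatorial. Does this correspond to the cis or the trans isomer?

C1 and C2 have opposite parity, so their axial bonds point in opposite directions.
With opposite-parity carbons, two substituents on the same face are one axial and one equatorial; opposite faces give both axial or both equatorial.
Here the groups are axial/equatorial → same face → cis.

cis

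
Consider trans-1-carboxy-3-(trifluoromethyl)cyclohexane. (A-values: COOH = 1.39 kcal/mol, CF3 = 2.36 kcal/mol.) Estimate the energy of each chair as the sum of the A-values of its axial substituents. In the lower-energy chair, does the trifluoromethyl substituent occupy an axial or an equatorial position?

equatorial

C1 and C3 have the same parity, so for the trans isomer the two substituents are one axial and one equatorial in each chair.
Chair I (carboxyl axial, trifluoromethyl equatorial): E = 1.39 kcal/mol.
Chair II (carboxyl equatorial, trifluoromethyl axial): E = 2.36 kcal/mol.
Chair I is the more stable (lower-energy) conformer, and in that chair the trifluoromethyl group is equatorial.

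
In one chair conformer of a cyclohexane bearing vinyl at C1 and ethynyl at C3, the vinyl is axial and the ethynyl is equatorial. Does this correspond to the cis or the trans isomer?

C1 and C3 have the same parity, so their axial bonds point in the same direction.
With same-parity carbons, two substituents on the same face are both axial or both equatorial; opposite faces give one of each.
Here the groups are axial/equatorial → opposite face → trans.

trans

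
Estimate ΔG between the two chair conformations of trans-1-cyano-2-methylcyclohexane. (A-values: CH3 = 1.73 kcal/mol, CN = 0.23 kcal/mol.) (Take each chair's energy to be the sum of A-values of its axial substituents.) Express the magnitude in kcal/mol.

C1 and C2 have opposite parity, so for the trans isomer the two substituents are e,e in one chair and a,a in the other.
Chair I (methyl axial, cyano axial): E = 1.96 kcal/mol.
Chair II (methyl equatorial, cyano equatorial): E = 0.00 kcal/mol.
ΔE = 1.96 − 0.00 = 1.96 kcal/mol; chair II is more stable.

1.96 kcal/mol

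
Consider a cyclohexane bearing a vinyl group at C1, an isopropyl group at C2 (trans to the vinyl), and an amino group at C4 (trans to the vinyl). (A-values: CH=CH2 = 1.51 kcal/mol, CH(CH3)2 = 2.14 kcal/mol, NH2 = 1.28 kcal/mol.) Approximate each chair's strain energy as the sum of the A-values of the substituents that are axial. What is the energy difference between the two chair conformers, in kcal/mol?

4.93 kcal/mol

Chair I (vinyl axial, isopropyl axial, amino axial): E = 4.93 kcal/mol.
Chair II (vinyl equatorial, isopropyl equatorial, amino equatorial): E = 0.00 kcal/mol.
ΔE = 4.93 − 0.00 = 4.93 kcal/mol; chair II is more stable.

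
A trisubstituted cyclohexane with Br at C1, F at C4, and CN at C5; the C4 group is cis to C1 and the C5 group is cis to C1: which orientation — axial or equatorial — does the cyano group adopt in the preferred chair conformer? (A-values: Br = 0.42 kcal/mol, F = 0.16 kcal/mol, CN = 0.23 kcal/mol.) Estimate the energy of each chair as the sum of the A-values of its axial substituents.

equatorial

Chair I (bromo axial, fluoro equatorial, cyano axial): E = 0.65 kcal/mol.
Chair II (bromo equatorial, fluoro axial, cyano equatorial): E = 0.16 kcal/mol.
Chair II is the more stable (lower-energy) conformer, and in that chair the cyano group is equatorial.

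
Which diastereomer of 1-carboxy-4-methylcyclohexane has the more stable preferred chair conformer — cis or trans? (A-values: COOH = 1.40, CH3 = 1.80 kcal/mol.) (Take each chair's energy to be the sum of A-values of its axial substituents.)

At 1,4 positions (parity opposite): cis → (a,e or e,a); trans → (e,e or a,a).
Best chair for cis: E = 1.40 kcal/mol; best chair for trans: E = 0.00 kcal/mol.
The trans isomer is lower by 1.40 kcal/mol.

trans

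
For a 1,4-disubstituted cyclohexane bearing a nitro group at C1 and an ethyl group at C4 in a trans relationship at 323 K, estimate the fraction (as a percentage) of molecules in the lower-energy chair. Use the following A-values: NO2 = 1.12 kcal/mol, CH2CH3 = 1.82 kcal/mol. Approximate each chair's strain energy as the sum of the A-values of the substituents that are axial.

99.0%

C1 and C4 have opposite parity, so for the trans isomer the two substituents are e,e in one chair and a,a in the other.
Chair I (nitro axial, ethyl axial): E = 2.94 kcal/mol; chair II (nitro equatorial, ethyl equatorial): E = 0.00 kcal/mol.
ΔG = 2.94 kcal/mol between the two chairs.
K = exp(ΔG/RT) with R = 1.987×10⁻³ kcal mol⁻¹ K⁻¹ and T = 323 K gives K ≈ 97.6.
Fraction in the lower-energy chair = K/(K+1) = 99.0%.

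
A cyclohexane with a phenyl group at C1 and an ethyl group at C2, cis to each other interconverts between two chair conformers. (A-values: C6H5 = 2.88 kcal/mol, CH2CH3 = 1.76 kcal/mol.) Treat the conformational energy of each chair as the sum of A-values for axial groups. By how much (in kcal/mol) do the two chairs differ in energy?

1.12 kcal/mol

C1 and C2 have opposite parity, so for the cis isomer the two substituents are one axial and one equatorial in each chair.
Chair I (phenyl axial, ethyl equatorial): E = 2.88 kcal/mol.
Chair II (phenyl equatorial, ethyl axial): E = 1.76 kcal/mol.
ΔE = 2.88 − 1.76 = 1.12 kcal/mol; chair II is more stable.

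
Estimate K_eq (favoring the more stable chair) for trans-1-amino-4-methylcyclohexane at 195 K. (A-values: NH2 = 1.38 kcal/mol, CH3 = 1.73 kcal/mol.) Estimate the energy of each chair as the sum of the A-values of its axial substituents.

C1 and C4 have opposite parity, so for the trans isomer the two substituents are e,e in one chair and a,a in the other.
Chair I (amino axial, methyl axial): E = 3.11 kcal/mol; chair II (amino equatorial, methyl equatorial): E = 0.00 kcal/mol.
ΔG = 3.11 kcal/mol between the two chairs.
K = exp(ΔG/RT) with R = 1.987×10⁻³ kcal mol⁻¹ K⁻¹ and T = 195 K gives K ≈ 3.06e+03.

K ≈ 3061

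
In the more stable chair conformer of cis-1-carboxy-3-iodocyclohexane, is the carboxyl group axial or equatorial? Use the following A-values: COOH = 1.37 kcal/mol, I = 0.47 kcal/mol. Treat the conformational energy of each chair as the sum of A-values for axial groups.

equatorial

C1 and C3 have the same parity, so for the cis isomer the two substituents are e,e in one chair and a,a in the other.
Chair I (carboxyl axial, iodo axial): E = 1.84 kcal/mol.
Chair II (carboxyl equatorial, iodo equatorial): E = 0.00 kcal/mol.
Chair II is the more stable (lower-energy) conformer, and in that chair the carboxyl group is equatorial.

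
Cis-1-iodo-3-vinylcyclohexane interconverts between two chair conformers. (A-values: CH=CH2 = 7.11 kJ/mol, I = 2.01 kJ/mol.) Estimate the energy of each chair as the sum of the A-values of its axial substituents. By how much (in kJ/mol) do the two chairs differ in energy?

C1 and C3 have the same parity, so for the cis isomer the two substituents are e,e in one chair and a,a in the other.
Chair I (vinyl axial, iodo axial): E = 9.12 kJ/mol.
Chair II (vinyl equatorial, iodo equatorial): E = 0.00 kJ/mol.
ΔE = 9.12 − 0.00 = 9.12 kJ/mol; chair II is more stable.

9.12 kJ/mol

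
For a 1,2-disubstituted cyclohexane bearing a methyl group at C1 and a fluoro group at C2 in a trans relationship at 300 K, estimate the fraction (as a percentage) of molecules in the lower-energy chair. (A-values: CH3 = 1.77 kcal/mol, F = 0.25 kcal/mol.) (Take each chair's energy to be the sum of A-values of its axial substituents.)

C1 and C2 have opposite parity, so for the trans isomer the two substituents are e,e in one chair and a,a in the other.
Chair I (methyl axial, fluoro axial): E = 2.02 kcal/mol; chair II (methyl equatorial, fluoro equatorial): E = 0.00 kcal/mol.
ΔG = 2.02 kcal/mol between the two chairs.
K = exp(ΔG/RT) with R = 1.987×10⁻³ kcal mol⁻¹ K⁻¹ and T = 300 K gives K ≈ 29.6.
Fraction in the lower-energy chair = K/(K+1) = 96.7%.

96.7%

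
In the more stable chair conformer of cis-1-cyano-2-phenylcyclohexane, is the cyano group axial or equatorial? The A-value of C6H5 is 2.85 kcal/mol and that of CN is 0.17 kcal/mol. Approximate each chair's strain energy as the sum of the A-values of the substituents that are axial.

C1 and C2 have opposite parity, so for the cis isomer the two substituents are one axial and one equatorial in each chair.
Chair I (phenyl axial, cyano equatorial): E = 2.85 kcal/mol.
Chair II (phenyl equatorial, cyano axial): E = 0.17 kcal/mol.
Chair II is the more stable (lower-energy) conformer, and in that chair the cyano group is axial.

axial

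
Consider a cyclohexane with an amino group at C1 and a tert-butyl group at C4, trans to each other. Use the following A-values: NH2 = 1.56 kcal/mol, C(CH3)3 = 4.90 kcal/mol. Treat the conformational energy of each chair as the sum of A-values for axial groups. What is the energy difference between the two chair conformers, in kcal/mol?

6.46 kcal/mol

C1 and C4 have opposite parity, so for the trans isomer the two substituents are e,e in one chair and a,a in the other.
Chair I (amino axial, tert-butyl axial): E = 6.46 kcal/mol.
Chair II (amino equatorial, tert-butyl equatorial): E = 0.00 kcal/mol.
ΔE = 6.46 − 0.00 = 6.46 kcal/mol; chair II is more stable.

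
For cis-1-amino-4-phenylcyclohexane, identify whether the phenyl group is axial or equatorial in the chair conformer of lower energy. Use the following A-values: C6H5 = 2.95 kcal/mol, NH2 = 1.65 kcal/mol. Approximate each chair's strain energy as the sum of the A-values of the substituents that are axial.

equatorial

C1 and C4 have opposite parity, so for the cis isomer the two substituents are one axial and one equatorial in each chair.
Chair I (phenyl axial, amino equatorial): E = 2.95 kcal/mol.
Chair II (phenyl equatorial, amino axial): E = 1.65 kcal/mol.
Chair II is the more stable (lower-energy) conformer, and in that chair the phenyl group is equatorial.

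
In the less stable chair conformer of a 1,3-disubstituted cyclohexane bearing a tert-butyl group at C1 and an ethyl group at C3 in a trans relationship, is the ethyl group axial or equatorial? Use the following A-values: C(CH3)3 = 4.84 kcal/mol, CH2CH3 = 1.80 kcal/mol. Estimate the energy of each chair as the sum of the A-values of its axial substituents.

C1 and C3 have the same parity, so for the trans isomer the two substituents are one axial and one equatorial in each chair.
Chair I (tert-butyl axial, ethyl equatorial): E = 4.84 kcal/mol.
Chair II (tert-butyl equatorial, ethyl axial): E = 1.80 kcal/mol.
Chair I is the less stable (higher-energy) conformer, and in that chair the ethyl group is equatorial.

equatorial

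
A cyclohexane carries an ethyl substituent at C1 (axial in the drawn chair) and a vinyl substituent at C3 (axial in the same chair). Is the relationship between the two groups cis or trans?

C1 and C3 have the same parity, so their axial bonds point in the same direction.
With same-parity carbons, two substituents on the same face are both axial or both equatorial; opposite faces give one of each.
Here the groups are axial/axial → same face → cis.

cis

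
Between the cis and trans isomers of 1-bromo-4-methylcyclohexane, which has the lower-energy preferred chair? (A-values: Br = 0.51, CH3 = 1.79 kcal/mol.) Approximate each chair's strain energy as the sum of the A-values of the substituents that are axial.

trans

At 1,4 positions (parity opposite): cis → (a,e or e,a); trans → (e,e or a,a).
Best chair for cis: E = 0.51 kcal/mol; best chair for trans: E = 0.00 kcal/mol.
The trans isomer is lower by 0.51 kcal/mol.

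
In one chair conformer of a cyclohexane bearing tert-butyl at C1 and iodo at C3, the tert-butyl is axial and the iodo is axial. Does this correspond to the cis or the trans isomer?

C1 and C3 have the same parity, so their axial bonds point in the same direction.
With same-parity carbons, two substituents on the same face are both axial or both equatorial; opposite faces give one of each.
Here the groups are axial/axial → same face → cis.

cis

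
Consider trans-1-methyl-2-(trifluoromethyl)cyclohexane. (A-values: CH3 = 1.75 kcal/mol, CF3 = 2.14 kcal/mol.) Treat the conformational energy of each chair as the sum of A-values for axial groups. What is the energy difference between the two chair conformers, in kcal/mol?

C1 and C2 have opposite parity, so for the trans isomer the two substituents are e,e in one chair and a,a in the other.
Chair I (methyl axial, trifluoromethyl axial): E = 3.89 kcal/mol.
Chair II (methyl equatorial, trifluoromethyl equatorial): E = 0.00 kcal/mol.
ΔE = 3.89 − 0.00 = 3.89 kcal/mol; chair II is more stable.

3.89 kcal/mol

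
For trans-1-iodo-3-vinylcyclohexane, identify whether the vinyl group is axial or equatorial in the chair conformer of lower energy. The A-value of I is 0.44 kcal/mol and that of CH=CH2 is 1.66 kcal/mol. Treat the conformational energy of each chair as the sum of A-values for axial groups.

C1 and C3 have the same parity, so for the trans isomer the two substituents are one axial and one equatorial in each chair.
Chair I (iodo axial, vinyl equatorial): E = 0.44 kcal/mol.
Chair II (iodo equatorial, vinyl axial): E = 1.66 kcal/mol.
Chair I is the more stable (lower-energy) conformer, and in that chair the vinyl group is equatorial.

equatorial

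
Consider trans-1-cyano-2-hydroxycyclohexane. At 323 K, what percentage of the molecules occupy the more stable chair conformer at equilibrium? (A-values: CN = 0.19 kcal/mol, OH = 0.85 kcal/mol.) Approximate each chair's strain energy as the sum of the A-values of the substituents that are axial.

83.5%

C1 and C2 have opposite parity, so for the trans isomer the two substituents are e,e in one chair and a,a in the other.
Chair I (cyano axial, hydroxyl axial): E = 1.04 kcal/mol; chair II (cyano equatorial, hydroxyl equatorial): E = 0.00 kcal/mol.
ΔG = 1.04 kcal/mol between the two chairs.
K = exp(ΔG/RT) with R = 1.987×10⁻³ kcal mol⁻¹ K⁻¹ and T = 323 K gives K ≈ 5.06.
Fraction in the lower-energy chair = K/(K+1) = 83.5%.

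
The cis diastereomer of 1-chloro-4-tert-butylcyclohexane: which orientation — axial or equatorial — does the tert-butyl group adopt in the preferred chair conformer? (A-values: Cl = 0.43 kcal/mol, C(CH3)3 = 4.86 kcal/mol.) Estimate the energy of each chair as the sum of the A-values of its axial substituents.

C1 and C4 have opposite parity, so for the cis isomer the two substituents are one axial and one equatorial in each chair.
Chair I (chloro axial, tert-butyl equatorial): E = 0.43 kcal/mol.
Chair II (chloro equatorial, tert-butyl axial): E = 4.86 kcal/mol.
Chair I is the more stable (lower-energy) conformer, and in that chair the tert-butyl group is equatorial.

equatorial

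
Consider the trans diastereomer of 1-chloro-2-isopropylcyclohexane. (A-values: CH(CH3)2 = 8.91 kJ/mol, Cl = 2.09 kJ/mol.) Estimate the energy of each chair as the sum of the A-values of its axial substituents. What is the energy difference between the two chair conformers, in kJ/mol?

C1 and C2 have opposite parity, so for the trans isomer the two substituents are e,e in one chair and a,a in the other.
Chair I (isopropyl axial, chloro axial): E = 11.00 kJ/mol.
Chair II (isopropyl equatorial, chloro equatorial): E = 0.00 kJ/mol.
ΔE = 11.00 − 0.00 = 11.00 kJ/mol; chair II is more stable.

11.00 kJ/mol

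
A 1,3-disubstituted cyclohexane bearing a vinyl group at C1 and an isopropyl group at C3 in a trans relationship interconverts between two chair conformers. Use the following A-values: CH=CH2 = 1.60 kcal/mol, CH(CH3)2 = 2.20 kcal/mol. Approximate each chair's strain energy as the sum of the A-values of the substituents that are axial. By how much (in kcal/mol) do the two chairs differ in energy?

0.60 kcal/mol

C1 and C3 have the same parity, so for the trans isomer the two substituents are one axial and one equatorial in each chair.
Chair I (vinyl axial, isopropyl equatorial): E = 1.60 kcal/mol.
Chair II (vinyl equatorial, isopropyl axial): E = 2.20 kcal/mol.
ΔE = 2.20 − 1.60 = 0.60 kcal/mol; chair I is more stable.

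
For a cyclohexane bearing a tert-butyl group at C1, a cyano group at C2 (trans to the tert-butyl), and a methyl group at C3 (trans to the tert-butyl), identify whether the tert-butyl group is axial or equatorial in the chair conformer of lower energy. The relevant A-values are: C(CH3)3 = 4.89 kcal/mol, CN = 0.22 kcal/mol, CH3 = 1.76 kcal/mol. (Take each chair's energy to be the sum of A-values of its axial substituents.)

Chair I (tert-butyl axial, cyano axial, methyl equatorial): E = 5.11 kcal/mol.
Chair II (tert-butyl equatorial, cyano equatorial, methyl axial): E = 1.76 kcal/mol.
Chair II is the more stable (lower-energy) conformer, and in that chair the tert-butyl group is equatorial.

equatorial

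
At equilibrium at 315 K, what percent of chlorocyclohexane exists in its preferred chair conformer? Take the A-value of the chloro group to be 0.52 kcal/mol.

69.7%

One chair has the chloro group axial (E = 0.52 kcal/mol) and the other has it equatorial (E = 0).
ΔG = 0.52 kcal/mol between the two chairs.
K = exp(ΔG/RT) with R = 1.987×10⁻³ kcal mol⁻¹ K⁻¹ and T = 315 K gives K ≈ 2.3.
Fraction in the lower-energy chair = K/(K+1) = 69.7%.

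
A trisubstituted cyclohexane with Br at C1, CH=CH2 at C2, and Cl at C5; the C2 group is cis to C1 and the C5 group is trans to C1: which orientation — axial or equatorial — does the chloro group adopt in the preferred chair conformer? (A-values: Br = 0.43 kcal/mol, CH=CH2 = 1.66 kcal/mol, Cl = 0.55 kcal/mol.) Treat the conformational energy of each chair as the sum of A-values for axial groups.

Chair I (bromo axial, vinyl equatorial, chloro equatorial): E = 0.43 kcal/mol.
Chair II (bromo equatorial, vinyl axial, chloro axial): E = 2.21 kcal/mol.
Chair I is the more stable (lower-energy) conformer, and in that chair the chloro group is equatorial.

equatorial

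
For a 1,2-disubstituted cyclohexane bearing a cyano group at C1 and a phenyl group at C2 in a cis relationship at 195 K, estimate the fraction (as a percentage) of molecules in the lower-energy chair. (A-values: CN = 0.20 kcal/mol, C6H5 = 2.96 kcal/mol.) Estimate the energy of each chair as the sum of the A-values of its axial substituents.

99.9%

C1 and C2 have opposite parity, so for the cis isomer the two substituents are one axial and one equatorial in each chair.
Chair I (cyano axial, phenyl equatorial): E = 0.20 kcal/mol; chair II (cyano equatorial, phenyl axial): E = 2.96 kcal/mol.
ΔG = 2.76 kcal/mol between the two chairs.
K = exp(ΔG/RT) with R = 1.987×10⁻³ kcal mol⁻¹ K⁻¹ and T = 195 K gives K ≈ 1.24e+03.
Fraction in the lower-energy chair = K/(K+1) = 99.9%.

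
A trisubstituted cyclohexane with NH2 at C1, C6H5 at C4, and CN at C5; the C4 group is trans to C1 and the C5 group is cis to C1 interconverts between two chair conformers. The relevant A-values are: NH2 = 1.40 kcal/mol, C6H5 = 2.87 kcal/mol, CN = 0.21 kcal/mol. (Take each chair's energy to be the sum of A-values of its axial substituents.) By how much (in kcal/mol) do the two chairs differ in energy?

Chair I (amino axial, phenyl axial, cyano axial): E = 4.48 kcal/mol.
Chair II (amino equatorial, phenyl equatorial, cyano equatorial): E = 0.00 kcal/mol.
ΔE = 4.48 − 0.00 = 4.48 kcal/mol; chair II is more stable.

4.48 kcal/mol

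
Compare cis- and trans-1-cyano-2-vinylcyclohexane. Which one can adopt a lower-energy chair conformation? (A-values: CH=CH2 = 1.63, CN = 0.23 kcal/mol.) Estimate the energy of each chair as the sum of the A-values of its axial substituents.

trans

At 1,2 positions (parity opposite): cis → (a,e or e,a); trans → (e,e or a,a).
Best chair for cis: E = 0.23 kcal/mol; best chair for trans: E = 0.00 kcal/mol.
The trans isomer is lower by 0.23 kcal/mol.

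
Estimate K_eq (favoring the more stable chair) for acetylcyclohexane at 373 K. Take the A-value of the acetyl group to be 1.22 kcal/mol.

One chair has the acetyl group axial (E = 1.22 kcal/mol) and the other has it equatorial (E = 0).
ΔG = 1.22 kcal/mol between the two chairs.
K = exp(ΔG/RT) with R = 1.987×10⁻³ kcal mol⁻¹ K⁻¹ and T = 373 K gives K ≈ 5.19.

K ≈ 5.19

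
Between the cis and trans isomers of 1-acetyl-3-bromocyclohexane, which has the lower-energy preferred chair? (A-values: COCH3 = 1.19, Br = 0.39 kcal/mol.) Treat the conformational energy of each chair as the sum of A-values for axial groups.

At 1,3 positions (parity same): cis → (e,e or a,a); trans → (a,e or e,a).
Best chair for cis: E = 0.00 kcal/mol; best chair for trans: E = 0.39 kcal/mol.
The cis isomer is lower by 0.39 kcal/mol.

cis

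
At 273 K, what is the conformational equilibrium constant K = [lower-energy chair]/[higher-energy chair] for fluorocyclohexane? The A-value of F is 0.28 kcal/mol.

K ≈ 1.68

One chair has the fluoro group axial (E = 0.28 kcal/mol) and the other has it equatorial (E = 0).
ΔG = 0.28 kcal/mol between the two chairs.
K = exp(ΔG/RT) with R = 1.987×10⁻³ kcal mol⁻¹ K⁻¹ and T = 273 K gives K ≈ 1.68.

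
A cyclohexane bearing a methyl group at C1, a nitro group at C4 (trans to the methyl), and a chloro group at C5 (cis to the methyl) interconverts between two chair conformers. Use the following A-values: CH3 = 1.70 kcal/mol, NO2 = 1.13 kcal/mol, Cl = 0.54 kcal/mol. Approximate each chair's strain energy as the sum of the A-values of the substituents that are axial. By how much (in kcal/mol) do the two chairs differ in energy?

Chair I (methyl axial, nitro axial, chloro axial): E = 3.37 kcal/mol.
Chair II (methyl equatorial, nitro equatorial, chloro equatorial): E = 0.00 kcal/mol.
ΔE = 3.37 − 0.00 = 3.37 kcal/mol; chair II is more stable.

3.37 kcal/mol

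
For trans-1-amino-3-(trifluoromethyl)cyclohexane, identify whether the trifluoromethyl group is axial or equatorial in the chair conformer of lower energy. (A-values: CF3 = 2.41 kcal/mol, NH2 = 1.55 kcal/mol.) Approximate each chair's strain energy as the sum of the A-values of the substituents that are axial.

equatorial

C1 and C3 have the same parity, so for the trans isomer the two substituents are one axial and one equatorial in each chair.
Chair I (trifluoromethyl axial, amino equatorial): E = 2.41 kcal/mol.
Chair II (trifluoromethyl equatorial, amino axial): E = 1.55 kcal/mol.
Chair II is the more stable (lower-energy) conformer, and in that chair the trifluoromethyl group is equatorial.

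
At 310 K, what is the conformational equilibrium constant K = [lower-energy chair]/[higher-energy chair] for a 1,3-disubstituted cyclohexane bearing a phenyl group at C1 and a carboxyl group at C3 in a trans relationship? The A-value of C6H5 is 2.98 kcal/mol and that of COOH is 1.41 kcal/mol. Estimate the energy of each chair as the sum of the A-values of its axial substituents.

K ≈ 12.8

C1 and C3 have the same parity, so for the trans isomer the two substituents are one axial and one equatorial in each chair.
Chair I (phenyl axial, carboxyl equatorial): E = 2.98 kcal/mol; chair II (phenyl equatorial, carboxyl axial): E = 1.41 kcal/mol.
ΔG = 1.57 kcal/mol between the two chairs.
K = exp(ΔG/RT) with R = 1.987×10⁻³ kcal mol⁻¹ K⁻¹ and T = 310 K gives K ≈ 12.8.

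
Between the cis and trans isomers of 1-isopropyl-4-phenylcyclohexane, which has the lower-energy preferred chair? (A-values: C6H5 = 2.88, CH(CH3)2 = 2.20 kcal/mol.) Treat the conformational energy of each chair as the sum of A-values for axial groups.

At 1,4 positions (parity opposite): cis → (a,e or e,a); trans → (e,e or a,a).
Best chair for cis: E = 2.20 kcal/mol; best chair for trans: E = 0.00 kcal/mol.
The trans isomer is lower by 2.20 kcal/mol.

trans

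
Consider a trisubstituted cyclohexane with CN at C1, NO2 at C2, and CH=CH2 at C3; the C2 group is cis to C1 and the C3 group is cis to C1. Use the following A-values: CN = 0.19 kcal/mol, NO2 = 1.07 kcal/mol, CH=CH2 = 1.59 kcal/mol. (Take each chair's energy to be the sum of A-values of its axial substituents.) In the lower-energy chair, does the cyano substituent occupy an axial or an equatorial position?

Chair I (cyano axial, nitro equatorial, vinyl axial): E = 1.78 kcal/mol.
Chair II (cyano equatorial, nitro axial, vinyl equatorial): E = 1.07 kcal/mol.
Chair II is the more stable (lower-energy) conformer, and in that chair the cyano group is equatorial.

equatorial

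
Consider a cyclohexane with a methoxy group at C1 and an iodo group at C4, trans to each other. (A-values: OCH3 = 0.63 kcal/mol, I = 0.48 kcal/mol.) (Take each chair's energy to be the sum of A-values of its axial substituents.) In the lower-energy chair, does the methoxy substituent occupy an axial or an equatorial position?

C1 and C4 have opposite parity, so for the trans isomer the two substituents are e,e in one chair and a,a in the other.
Chair I (methoxy axial, iodo axial): E = 1.11 kcal/mol.
Chair II (methoxy equatorial, iodo equatorial): E = 0.00 kcal/mol.
Chair II is the more stable (lower-energy) conformer, and in that chair the methoxy group is equatorial.

equatorial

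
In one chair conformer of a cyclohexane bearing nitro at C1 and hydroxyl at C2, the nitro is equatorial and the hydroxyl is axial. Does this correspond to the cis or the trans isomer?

cis

C1 and C2 have opposite parity, so their axial bonds point in opposite directions.
With opposite-parity carbons, two substituents on the same face are one axial and one equatorial; opposite faces give both axial or both equatorial.
Here the groups are equatorial/axial → same face → cis.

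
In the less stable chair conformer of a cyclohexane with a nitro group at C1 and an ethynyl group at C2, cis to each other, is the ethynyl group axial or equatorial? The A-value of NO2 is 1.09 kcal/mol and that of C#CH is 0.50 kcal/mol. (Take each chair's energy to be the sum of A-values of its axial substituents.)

equatorial

C1 and C2 have opposite parity, so for the cis isomer the two substituents are one axial and one equatorial in each chair.
Chair I (nitro axial, ethynyl equatorial): E = 1.09 kcal/mol.
Chair II (nitro equatorial, ethynyl axial): E = 0.50 kcal/mol.
Chair I is the less stable (higher-energy) conformer, and in that chair the ethynyl group is equatorial.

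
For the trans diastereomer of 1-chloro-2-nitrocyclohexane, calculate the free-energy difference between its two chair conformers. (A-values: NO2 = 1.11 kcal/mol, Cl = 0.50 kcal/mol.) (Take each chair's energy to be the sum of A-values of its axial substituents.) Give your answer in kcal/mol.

1.61 kcal/mol

C1 and C2 have opposite parity, so for the trans isomer the two substituents are e,e in one chair and a,a in the other.
Chair I (nitro axial, chloro axial): E = 1.61 kcal/mol.
Chair II (nitro equatorial, chloro equatorial): E = 0.00 kcal/mol.
ΔE = 1.61 − 0.00 = 1.61 kcal/mol; chair II is more stable.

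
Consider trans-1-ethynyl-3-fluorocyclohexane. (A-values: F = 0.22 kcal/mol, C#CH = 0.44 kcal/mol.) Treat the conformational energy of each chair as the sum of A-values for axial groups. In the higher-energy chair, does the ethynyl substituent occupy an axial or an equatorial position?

C1 and C3 have the same parity, so for the trans isomer the two substituents are one axial and one equatorial in each chair.
Chair I (fluoro axial, ethynyl equatorial): E = 0.22 kcal/mol.
Chair II (fluoro equatorial, ethynyl axial): E = 0.44 kcal/mol.
Chair II is the less stable (higher-energy) conformer, and in that chair the ethynyl group is axial.

axial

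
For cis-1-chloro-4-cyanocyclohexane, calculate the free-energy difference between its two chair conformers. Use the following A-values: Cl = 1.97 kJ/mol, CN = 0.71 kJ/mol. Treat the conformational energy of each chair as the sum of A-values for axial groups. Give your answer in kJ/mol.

1.26 kJ/mol

C1 and C4 have opposite parity, so for the cis isomer the two substituents are one axial and one equatorial in each chair.
Chair I (chloro axial, cyano equatorial): E = 1.97 kJ/mol.
Chair II (chloro equatorial, cyano axial): E = 0.71 kJ/mol.
ΔE = 1.97 − 0.71 = 1.26 kJ/mol; chair II is more stable.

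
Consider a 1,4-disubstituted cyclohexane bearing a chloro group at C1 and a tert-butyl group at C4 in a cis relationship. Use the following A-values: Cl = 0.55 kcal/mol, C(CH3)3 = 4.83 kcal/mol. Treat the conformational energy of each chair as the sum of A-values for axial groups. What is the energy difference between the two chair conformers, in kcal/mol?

C1 and C4 have opposite parity, so for the cis isomer the two substituents are one axial and one equatorial in each chair.
Chair I (chloro axial, tert-butyl equatorial): E = 0.55 kcal/mol.
Chair II (chloro equatorial, tert-butyl axial): E = 4.83 kcal/mol.
ΔE = 4.83 − 0.55 = 4.28 kcal/mol; chair I is more stable.

4.28 kcal/mol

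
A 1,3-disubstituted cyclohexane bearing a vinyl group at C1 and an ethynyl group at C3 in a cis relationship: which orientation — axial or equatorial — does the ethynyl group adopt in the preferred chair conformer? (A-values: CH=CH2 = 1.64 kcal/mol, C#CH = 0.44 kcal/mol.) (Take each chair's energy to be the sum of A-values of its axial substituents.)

C1 and C3 have the same parity, so for the cis isomer the two substituents are e,e in one chair and a,a in the other.
Chair I (vinyl axial, ethynyl axial): E = 2.08 kcal/mol.
Chair II (vinyl equatorial, ethynyl equatorial): E = 0.00 kcal/mol.
Chair II is the more stable (lower-energy) conformer, and in that chair the ethynyl group is equatorial.

equatorial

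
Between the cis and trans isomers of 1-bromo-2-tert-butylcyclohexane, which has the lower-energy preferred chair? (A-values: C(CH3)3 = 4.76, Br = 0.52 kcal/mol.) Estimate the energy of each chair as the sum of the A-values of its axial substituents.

trans

At 1,2 positions (parity opposite): cis → (a,e or e,a); trans → (e,e or a,a).
Best chair for cis: E = 0.52 kcal/mol; best chair for trans: E = 0.00 kcal/mol.
The trans isomer is lower by 0.52 kcal/mol.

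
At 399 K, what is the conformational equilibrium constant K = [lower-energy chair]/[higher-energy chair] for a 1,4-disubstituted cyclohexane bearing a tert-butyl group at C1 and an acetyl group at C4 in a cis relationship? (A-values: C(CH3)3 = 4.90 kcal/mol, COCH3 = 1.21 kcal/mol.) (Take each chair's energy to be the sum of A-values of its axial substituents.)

K ≈ 105

C1 and C4 have opposite parity, so for the cis isomer the two substituents are one axial and one equatorial in each chair.
Chair I (tert-butyl axial, acetyl equatorial): E = 4.90 kcal/mol; chair II (tert-butyl equatorial, acetyl axial): E = 1.21 kcal/mol.
ΔG = 3.69 kcal/mol between the two chairs.
K = exp(ΔG/RT) with R = 1.987×10⁻³ kcal mol⁻¹ K⁻¹ and T = 399 K gives K ≈ 105.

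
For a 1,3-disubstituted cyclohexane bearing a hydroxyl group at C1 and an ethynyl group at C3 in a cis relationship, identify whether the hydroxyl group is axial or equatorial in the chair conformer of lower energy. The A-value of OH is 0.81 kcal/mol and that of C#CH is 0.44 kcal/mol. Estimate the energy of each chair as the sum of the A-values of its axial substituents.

C1 and C3 have the same parity, so for the cis isomer the two substituents are e,e in one chair and a,a in the other.
Chair I (hydroxyl axial, ethynyl axial): E = 1.25 kcal/mol.
Chair II (hydroxyl equatorial, ethynyl equatorial): E = 0.00 kcal/mol.
Chair II is the more stable (lower-energy) conformer, and in that chair the hydroxyl group is equatorial.

equatorial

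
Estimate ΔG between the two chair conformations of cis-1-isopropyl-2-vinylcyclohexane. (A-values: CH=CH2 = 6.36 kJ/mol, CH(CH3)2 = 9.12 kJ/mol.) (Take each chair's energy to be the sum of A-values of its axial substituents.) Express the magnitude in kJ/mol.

C1 and C2 have opposite parity, so for the cis isomer the two substituents are one axial and one equatorial in each chair.
Chair I (vinyl axial, isopropyl equatorial): E = 6.36 kJ/mol.
Chair II (vinyl equatorial, isopropyl axial): E = 9.12 kJ/mol.
ΔE = 9.12 − 6.36 = 2.76 kJ/mol; chair I is more stable.

2.76 kJ/mol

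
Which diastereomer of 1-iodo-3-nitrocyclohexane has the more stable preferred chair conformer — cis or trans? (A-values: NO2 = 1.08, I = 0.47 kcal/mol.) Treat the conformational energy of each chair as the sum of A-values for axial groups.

cis

At 1,3 positions (parity same): cis → (e,e or a,a); trans → (a,e or e,a).
Best chair for cis: E = 0.00 kcal/mol; best chair for trans: E = 0.47 kcal/mol.
The cis isomer is lower by 0.47 kcal/mol.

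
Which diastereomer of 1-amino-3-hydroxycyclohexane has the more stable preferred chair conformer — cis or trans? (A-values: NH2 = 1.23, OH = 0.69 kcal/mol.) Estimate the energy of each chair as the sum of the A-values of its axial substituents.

cis

At 1,3 positions (parity same): cis → (e,e or a,a); trans → (a,e or e,a).
Best chair for cis: E = 0.00 kcal/mol; best chair for trans: E = 0.69 kcal/mol.
The cis isomer is lower by 0.69 kcal/mol.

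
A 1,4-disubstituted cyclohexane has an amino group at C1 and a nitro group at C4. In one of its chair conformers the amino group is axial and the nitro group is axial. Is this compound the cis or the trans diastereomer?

trans

C1 and C4 have opposite parity, so their axial bonds point in opposite directions.
With opposite-parity carbons, two substituents on the same face are one axial and one equatorial; opposite faces give both axial or both equatorial.
Here the groups are axial/axial → opposite face → trans.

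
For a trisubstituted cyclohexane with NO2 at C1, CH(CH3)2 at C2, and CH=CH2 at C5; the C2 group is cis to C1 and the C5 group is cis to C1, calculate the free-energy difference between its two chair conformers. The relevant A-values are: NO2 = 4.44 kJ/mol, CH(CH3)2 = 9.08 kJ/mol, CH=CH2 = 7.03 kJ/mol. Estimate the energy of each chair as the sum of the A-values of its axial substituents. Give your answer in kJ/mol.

2.39 kJ/mol

Chair I (nitro axial, isopropyl equatorial, vinyl axial): E = 11.47 kJ/mol.
Chair II (nitro equatorial, isopropyl axial, vinyl equatorial): E = 9.08 kJ/mol.
ΔE = 11.47 − 9.08 = 2.39 kJ/mol; chair II is more stable.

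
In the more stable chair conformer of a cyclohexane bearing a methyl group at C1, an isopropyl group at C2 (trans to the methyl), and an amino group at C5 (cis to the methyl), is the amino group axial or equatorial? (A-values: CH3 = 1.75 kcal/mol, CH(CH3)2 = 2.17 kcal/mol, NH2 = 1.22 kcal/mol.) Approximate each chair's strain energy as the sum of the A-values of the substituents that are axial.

equatorial

Chair I (methyl axial, isopropyl axial, amino axial): E = 5.14 kcal/mol.
Chair II (methyl equatorial, isopropyl equatorial, amino equatorial): E = 0.00 kcal/mol.
Chair II is the more stable (lower-energy) conformer, and in that chair the amino group is equatorial.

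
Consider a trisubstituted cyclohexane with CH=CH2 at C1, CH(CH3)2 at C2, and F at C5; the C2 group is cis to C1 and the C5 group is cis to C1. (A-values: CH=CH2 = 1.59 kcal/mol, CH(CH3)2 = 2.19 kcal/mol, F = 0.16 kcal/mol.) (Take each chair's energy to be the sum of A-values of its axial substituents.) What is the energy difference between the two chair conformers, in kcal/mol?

Chair I (vinyl axial, isopropyl equatorial, fluoro axial): E = 1.75 kcal/mol.
Chair II (vinyl equatorial, isopropyl axial, fluoro equatorial): E = 2.19 kcal/mol.
ΔE = 2.19 − 1.75 = 0.44 kcal/mol; chair I is more stable.

0.44 kcal/mol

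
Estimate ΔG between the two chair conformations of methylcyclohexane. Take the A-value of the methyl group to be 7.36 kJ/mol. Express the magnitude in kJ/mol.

A monosubstituted cyclohexane has one chair with the methyl group axial (E = A = 7.36 kJ/mol) and one with it equatorial (E = 0).
ΔE = 7.36 − 0 = 7.36 kJ/mol.

7.36 kJ/mol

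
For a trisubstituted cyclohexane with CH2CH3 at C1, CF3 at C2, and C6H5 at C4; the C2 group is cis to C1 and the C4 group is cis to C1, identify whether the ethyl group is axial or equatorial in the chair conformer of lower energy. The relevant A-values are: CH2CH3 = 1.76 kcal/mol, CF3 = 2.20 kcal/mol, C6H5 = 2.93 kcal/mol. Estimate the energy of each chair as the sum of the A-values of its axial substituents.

axial

Chair I (ethyl axial, trifluoromethyl equatorial, phenyl equatorial): E = 1.76 kcal/mol.
Chair II (ethyl equatorial, trifluoromethyl axial, phenyl axial): E = 5.13 kcal/mol.
Chair I is the more stable (lower-energy) conformer, and in that chair the ethyl group is axial.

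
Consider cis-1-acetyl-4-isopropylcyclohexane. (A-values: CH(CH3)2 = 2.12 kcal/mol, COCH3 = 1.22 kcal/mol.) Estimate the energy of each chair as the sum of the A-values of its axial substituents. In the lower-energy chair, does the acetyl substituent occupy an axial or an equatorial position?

C1 and C4 have opposite parity, so for the cis isomer the two substituents are one axial and one equatorial in each chair.
Chair I (isopropyl axial, acetyl equatorial): E = 2.12 kcal/mol.
Chair II (isopropyl equatorial, acetyl axial): E = 1.22 kcal/mol.
Chair II is the more stable (lower-energy) conformer, and in that chair the acetyl group is axial.

axial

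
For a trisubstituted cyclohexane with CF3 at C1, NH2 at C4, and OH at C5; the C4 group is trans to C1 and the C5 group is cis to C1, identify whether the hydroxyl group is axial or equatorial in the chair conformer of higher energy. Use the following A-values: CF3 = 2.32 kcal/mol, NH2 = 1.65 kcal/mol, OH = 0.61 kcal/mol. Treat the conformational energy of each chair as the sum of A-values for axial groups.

axial

Chair I (trifluoromethyl axial, amino axial, hydroxyl axial): E = 4.58 kcal/mol.
Chair II (trifluoromethyl equatorial, amino equatorial, hydroxyl equatorial): E = 0.00 kcal/mol.
Chair I is the less stable (higher-energy) conformer, and in that chair the hydroxyl group is axial.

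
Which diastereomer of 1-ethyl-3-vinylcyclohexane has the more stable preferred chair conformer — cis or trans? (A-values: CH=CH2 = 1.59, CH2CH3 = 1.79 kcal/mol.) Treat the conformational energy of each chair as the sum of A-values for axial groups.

cis

At 1,3 positions (parity same): cis → (e,e or a,a); trans → (a,e or e,a).
Best chair for cis: E = 0.00 kcal/mol; best chair for trans: E = 1.59 kcal/mol.
The cis isomer is lower by 1.59 kcal/mol.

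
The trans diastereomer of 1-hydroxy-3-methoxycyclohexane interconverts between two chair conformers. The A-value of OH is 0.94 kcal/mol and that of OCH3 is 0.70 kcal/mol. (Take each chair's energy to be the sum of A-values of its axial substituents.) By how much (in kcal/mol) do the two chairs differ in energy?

0.24 kcal/mol

C1 and C3 have the same parity, so for the trans isomer the two substituents are one axial and one equatorial in each chair.
Chair I (hydroxyl axial, methoxy equatorial): E = 0.94 kcal/mol.
Chair II (hydroxyl equatorial, methoxy axial): E = 0.70 kcal/mol.
ΔE = 0.94 − 0.70 = 0.24 kcal/mol; chair II is more stable.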